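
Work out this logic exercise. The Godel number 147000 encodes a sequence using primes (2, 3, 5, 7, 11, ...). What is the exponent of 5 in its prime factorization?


Factorize 147000 by dividing by 5 repeatedly.
Division steps: 5 divides 147000 exactly 3 time(s).
Exponent of 5 = 3

3


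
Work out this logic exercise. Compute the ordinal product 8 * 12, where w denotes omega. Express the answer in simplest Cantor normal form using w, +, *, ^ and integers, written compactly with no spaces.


Compute 8 * 12.
Ordinal * is associative and left-distributive over +, but NOT commutative; for finite n>1, n*w = w but w*n stays w*n.
Both finite; ordinal * agrees with natural *: 8 * 12 = 96.
Result = 96

96


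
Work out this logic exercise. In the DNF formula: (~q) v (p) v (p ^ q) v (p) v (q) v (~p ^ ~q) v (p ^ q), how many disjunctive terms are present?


A DNF formula is a disjunction of terms (conjunctions).
Terms are separated by v.
Counting the disjuncts: 7 terms.

7


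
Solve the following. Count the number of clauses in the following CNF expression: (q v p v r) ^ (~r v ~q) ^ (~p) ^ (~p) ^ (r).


A CNF formula is a conjunction of clauses.
Clauses are separated by ^.
Counting the conjuncts: 5 clauses.

5


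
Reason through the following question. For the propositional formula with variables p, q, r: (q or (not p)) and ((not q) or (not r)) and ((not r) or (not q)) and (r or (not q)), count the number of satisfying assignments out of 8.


Evaluate all 8 assignments for p, q, r:
p=0, q=0, r=0: 1
p=0, q=0, r=1: 1
p=0, q=1, r=0: 0
p=0, q=1, r=1: 0
p=1, q=0, r=0: 0
p=1, q=0, r=1: 0
p=1, q=1, r=0: 0
p=1, q=1, r=1: 0
Satisfying count = 2

2


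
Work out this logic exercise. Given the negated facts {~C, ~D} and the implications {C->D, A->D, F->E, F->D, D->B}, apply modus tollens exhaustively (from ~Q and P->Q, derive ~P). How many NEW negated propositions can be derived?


Initial negated facts: {~C, ~D}
Apply modus tollens to closure:
  ~D and A->D  =>  ~A
  ~D and F->D  =>  ~F
Final negated: {~A, ~C, ~D, ~F}
New negations: {~A, ~F}
Count = 2

2


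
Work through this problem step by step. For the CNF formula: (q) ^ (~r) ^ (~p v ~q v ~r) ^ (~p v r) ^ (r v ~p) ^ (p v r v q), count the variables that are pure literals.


Check each variable for pure literal status:
p: mixed (not pure)
q: mixed (not pure)
r: mixed (not pure)
Pure literal count = 0

0


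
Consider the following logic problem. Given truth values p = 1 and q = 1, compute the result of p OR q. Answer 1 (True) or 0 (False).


p = 1, q = 1
Operation: p OR q
Evaluate: 1 OR 1 = 1

1


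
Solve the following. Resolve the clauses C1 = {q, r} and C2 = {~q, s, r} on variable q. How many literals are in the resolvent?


Remove q from C1 and ~q from C2.
C1 remainder: {r}
C2 remainder: {s, r}
Union (resolvent): {r, s}
Resolvent has 2 literal(s).

2


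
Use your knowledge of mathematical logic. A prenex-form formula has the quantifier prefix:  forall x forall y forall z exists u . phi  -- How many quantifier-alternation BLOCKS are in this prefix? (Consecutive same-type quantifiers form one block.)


Quantifier-type sequence: A A A E  (A=forall, E=exists)
Group into maximal same-type runs:
  Ax3 | Ex1
Number of blocks = 2

2


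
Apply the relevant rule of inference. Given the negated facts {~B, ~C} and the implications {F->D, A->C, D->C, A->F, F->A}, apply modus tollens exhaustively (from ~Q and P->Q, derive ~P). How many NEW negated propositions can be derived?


Initial negated facts: {~B, ~C}
Apply modus tollens to closure:
  ~C and A->C  =>  ~A
  ~C and D->C  =>  ~D
  ~A and F->A  =>  ~F
Final negated: {~A, ~B, ~C, ~D, ~F}
New negations: {~A, ~D, ~F}
Count = 3

3


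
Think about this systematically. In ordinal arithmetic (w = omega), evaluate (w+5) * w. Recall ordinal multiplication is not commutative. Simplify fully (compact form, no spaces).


Compute (w+5) * w.
Ordinal * is associative and left-distributive over +, but NOT commutative; for finite n>1, n*w = w but w*n stays w*n.
(w+5) * w = sup{(w+5)*k : k<w} = sup{w*k+5} = w^2 (the +5 tail is absorbed in the limit).
Result = w^2

w^2


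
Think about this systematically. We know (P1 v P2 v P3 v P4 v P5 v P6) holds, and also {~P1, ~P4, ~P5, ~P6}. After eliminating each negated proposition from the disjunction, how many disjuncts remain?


Original disjuncts (6): P1, P2, P3, P4, P5, P6
Negated (eliminate): ~P1, ~P4, ~P5, ~P6
Remaining disjuncts: P2, P3
Count = 6 - 4 = 2

2


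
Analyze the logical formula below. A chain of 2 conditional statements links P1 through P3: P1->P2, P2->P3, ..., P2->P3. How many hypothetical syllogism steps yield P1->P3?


With 2 implications in a chain connecting 3 propositions:
P1->P2, P2->P3, ..., P2->P3
Steps needed = (number of implications) - 1 = 2 - 1 = 1

1


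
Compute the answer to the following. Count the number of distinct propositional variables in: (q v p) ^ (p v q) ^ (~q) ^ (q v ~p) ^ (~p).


Identify each variable that appears in the formula.
Variables found: p, q
Count = 2

2


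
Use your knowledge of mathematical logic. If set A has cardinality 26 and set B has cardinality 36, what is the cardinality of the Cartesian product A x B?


The Cartesian product A x B contains all ordered pairs (a, b).
|A x B| = |A| * |B| = 26 * 36 = 936

936


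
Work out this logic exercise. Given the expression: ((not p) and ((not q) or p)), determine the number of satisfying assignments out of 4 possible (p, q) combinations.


Check all 4 assignments:
p=0, q=0: 1
p=0, q=1: 0
p=1, q=0: 0
p=1, q=1: 0
Count of True = 1

1


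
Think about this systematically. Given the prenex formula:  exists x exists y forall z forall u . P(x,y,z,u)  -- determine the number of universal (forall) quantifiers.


Quantifier prefix: exists x exists y forall z forall u
Mark each quantifier type:
  E E U U
Universal count = 2, Existential count = 2
Asked for universal (forall) quantifiers: 2

2


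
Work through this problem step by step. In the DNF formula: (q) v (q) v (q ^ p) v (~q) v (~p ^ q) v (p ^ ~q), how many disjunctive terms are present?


A DNF formula is a disjunction of terms (conjunctions).
Terms are separated by v.
Counting the disjuncts: 6 terms.

6


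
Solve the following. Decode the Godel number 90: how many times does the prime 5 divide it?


Factorize 90 by dividing by 5 repeatedly.
Division steps: 5 divides 90 exactly 1 time(s).
Exponent of 5 = 1

1


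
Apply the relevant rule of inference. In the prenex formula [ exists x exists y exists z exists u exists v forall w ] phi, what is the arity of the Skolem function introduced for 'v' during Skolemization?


Quantifier prefix: exists x exists y exists z exists u exists v forall w
'v' is existentially quantified at position 5.
No universal quantifiers precede it.
Skolem function arity = 0 (a Skolem constant)

0


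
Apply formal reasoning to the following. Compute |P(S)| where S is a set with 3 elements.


The power set of a set with n elements has 2^n elements.
|P(S)| = 2^3 = 8

8


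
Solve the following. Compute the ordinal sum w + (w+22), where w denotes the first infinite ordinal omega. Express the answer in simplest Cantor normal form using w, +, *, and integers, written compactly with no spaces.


Compute w + (w+22).
Ordinal + is associative but NOT commutative; for finite n>0, n + w = w but w + n stays w+n.
w + (w+22) = (w+w) + 22 = w*2+22.
Result = w*2+22

w*2+22


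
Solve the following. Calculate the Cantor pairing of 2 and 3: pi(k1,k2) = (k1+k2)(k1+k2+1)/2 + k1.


k1 + k2 = 5
(k1+k2)(k1+k2+1)/2 = 5 * 6 / 2 = 15
pi = 15 + 2 = 17

17


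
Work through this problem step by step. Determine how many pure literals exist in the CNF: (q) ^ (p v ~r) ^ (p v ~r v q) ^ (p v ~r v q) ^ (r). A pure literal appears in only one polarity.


Check each variable for pure literal status:
p: pure positive
q: pure positive
r: mixed (not pure)
Pure literal count = 2

2


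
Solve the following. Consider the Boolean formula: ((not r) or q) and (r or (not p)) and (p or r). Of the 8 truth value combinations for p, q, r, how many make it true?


Evaluate all 8 assignments for p, q, r:
p=0, q=0, r=0: 0
p=0, q=0, r=1: 0
p=0, q=1, r=0: 0
p=0, q=1, r=1: 1
p=1, q=0, r=0: 0
p=1, q=0, r=1: 0
p=1, q=1, r=0: 0
p=1, q=1, r=1: 1
Satisfying count = 2

2


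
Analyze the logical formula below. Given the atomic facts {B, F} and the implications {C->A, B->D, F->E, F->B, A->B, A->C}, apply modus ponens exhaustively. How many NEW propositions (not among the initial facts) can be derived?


Initial facts: {B, F}
Apply modus ponens to closure:
  B and B->D  =>  D
  F and F->E  =>  E
Final known: {B, D, E, F}
New propositions: {D, E}
Count = 2

2


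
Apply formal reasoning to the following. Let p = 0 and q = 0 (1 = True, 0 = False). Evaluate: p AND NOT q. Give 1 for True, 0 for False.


p = 0, q = 0
Operation: p AND NOT q
Evaluate: 0 AND NOT 0 = 0

0


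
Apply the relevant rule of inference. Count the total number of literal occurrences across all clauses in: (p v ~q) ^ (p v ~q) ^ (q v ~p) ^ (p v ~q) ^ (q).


Counting literals in each clause:
Clause 1: 2 literal(s)
Clause 2: 2 literal(s)
Clause 3: 2 literal(s)
Clause 4: 2 literal(s)
Clause 5: 1 literal(s)
Total = 9

9


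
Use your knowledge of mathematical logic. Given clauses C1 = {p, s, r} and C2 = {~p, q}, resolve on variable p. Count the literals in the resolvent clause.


Remove p from C1 and ~p from C2.
C1 remainder: {s, r}
C2 remainder: {q}
Union (resolvent): {q, r, s}
Resolvent has 3 literal(s).

3


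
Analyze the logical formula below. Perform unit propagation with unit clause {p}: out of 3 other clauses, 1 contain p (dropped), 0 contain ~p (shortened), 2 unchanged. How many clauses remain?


Satisfied (removed): 1
Shortened (remain): 0
Unchanged (remain): 2
Remaining = 0 + 2 = 2

2


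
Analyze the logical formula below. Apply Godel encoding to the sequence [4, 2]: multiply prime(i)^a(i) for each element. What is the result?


Encode each element as an exponent of the corresponding prime:
  2^4 = 16
  3^2 = 9
Product = 16 * 9 = 144

144


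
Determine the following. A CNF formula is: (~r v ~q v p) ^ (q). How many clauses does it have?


A CNF formula is a conjunction of clauses.
Clauses are separated by ^.
Counting the conjuncts: 2 clauses.

2


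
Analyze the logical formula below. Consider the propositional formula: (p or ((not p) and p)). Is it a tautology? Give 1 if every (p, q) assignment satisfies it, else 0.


Check all 4 assignments:
p=0, q=0: 0
p=0, q=1: 0
p=1, q=0: 1
p=1, q=1: 1
Satisfying count = 2/4.
Tautology iff count = 4: no.

0


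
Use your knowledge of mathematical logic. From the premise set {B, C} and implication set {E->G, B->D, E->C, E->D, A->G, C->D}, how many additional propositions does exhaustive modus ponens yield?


Initial facts: {B, C}
Apply modus ponens to closure:
  B and B->D  =>  D
Final known: {B, C, D}
New propositions: {D}
Count = 1

1


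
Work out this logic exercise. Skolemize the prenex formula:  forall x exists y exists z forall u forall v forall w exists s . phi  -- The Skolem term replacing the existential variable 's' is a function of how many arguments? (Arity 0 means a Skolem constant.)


Quantifier prefix: forall x exists y exists z forall u forall v forall w exists s
's' is existentially quantified at position 7.
Universal variables preceding it: x, u, v, w
Skolem function arity = 4

4


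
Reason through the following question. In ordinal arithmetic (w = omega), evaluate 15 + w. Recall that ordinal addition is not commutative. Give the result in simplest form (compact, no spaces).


Compute 15 + w.
Ordinal + is associative but NOT commutative; for finite n>0, n + w = w but w + n stays w+n.
Any finite left addend is absorbed by w on the right: 15 + w = w.
Result = w

w


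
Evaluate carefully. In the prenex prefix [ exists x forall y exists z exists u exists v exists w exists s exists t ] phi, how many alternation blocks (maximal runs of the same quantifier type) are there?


Quantifier-type sequence: E A E E E E E E  (A=forall, E=exists)
Group into maximal same-type runs:
  Ex1 | Ax1 | Ex6
Number of blocks = 3

3


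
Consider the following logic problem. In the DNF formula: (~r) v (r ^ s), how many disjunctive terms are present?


A DNF formula is a disjunction of terms (conjunctions).
Terms are separated by v.
Counting the disjuncts: 2 terms.

2


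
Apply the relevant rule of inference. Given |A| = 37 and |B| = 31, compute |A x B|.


The Cartesian product A x B contains all ordered pairs (a, b).
|A x B| = |A| * |B| = 37 * 31 = 1147

1147


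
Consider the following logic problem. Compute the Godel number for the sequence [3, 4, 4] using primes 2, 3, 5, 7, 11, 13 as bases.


Encode each element as an exponent of the corresponding prime:
  2^3 = 8
  3^4 = 81
  5^4 = 625
Product = 8 * 81 * 625 = 405000

405000


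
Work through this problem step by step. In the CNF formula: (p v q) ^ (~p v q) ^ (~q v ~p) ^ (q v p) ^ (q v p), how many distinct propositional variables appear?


Identify each variable that appears in the formula.
Variables found: p, q
Count = 2

2


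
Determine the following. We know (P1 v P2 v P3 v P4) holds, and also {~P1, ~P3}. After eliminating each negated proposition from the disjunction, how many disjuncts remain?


Original disjuncts (4): P1, P2, P3, P4
Negated (eliminate): ~P1, ~P3
Remaining disjuncts: P2, P4
Count = 4 - 2 = 2

2


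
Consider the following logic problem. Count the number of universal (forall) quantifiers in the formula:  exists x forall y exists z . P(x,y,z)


Quantifier prefix: exists x forall y exists z
Mark each quantifier type:
  E U E
Universal count = 1, Existential count = 2
Asked for universal (forall) quantifiers: 1

1


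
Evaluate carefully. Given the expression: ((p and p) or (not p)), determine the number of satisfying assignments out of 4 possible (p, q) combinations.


Check all 4 assignments:
p=0, q=0: 1
p=0, q=1: 1
p=1, q=0: 1
p=1, q=1: 1
Count of True = 4

4


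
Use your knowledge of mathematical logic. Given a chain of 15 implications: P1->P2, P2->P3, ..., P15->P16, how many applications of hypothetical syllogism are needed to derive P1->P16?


With 15 implications in a chain connecting 16 propositions:
P1->P2, P2->P3, ..., P15->P16
Steps needed = (number of implications) - 1 = 15 - 1 = 14

14


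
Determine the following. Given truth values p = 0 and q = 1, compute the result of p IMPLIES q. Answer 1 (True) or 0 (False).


p = 0, q = 1
Operation: p IMPLIES q
Evaluate: 0 IMPLIES 1 = 1

1


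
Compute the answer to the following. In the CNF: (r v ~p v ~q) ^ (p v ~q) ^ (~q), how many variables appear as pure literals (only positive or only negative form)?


Check each variable for pure literal status:
p: mixed (not pure)
q: pure negative
r: pure positive
Pure literal count = 2

2


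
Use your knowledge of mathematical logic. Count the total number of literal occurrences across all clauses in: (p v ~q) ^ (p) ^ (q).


Counting literals in each clause:
Clause 1: 2 literal(s)
Clause 2: 1 literal(s)
Clause 3: 1 literal(s)
Total = 4

4


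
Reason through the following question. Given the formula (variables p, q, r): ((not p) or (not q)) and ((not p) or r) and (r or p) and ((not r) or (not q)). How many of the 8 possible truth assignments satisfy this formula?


Evaluate all 8 assignments for p, q, r:
p=0, q=0, r=0: 0
p=0, q=0, r=1: 1
p=0, q=1, r=0: 0
p=0, q=1, r=1: 0
p=1, q=0, r=0: 0
p=1, q=0, r=1: 1
p=1, q=1, r=0: 0
p=1, q=1, r=1: 0
Satisfying count = 2

2


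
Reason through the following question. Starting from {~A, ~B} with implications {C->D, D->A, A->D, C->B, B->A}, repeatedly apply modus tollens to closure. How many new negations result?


Initial negated facts: {~A, ~B}
Apply modus tollens to closure:
  ~A and D->A  =>  ~D
  ~B and C->B  =>  ~C
Final negated: {~A, ~B, ~C, ~D}
New negations: {~C, ~D}
Count = 2

2


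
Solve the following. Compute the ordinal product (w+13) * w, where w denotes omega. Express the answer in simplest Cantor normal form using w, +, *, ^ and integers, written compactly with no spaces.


Compute (w+13) * w.
Ordinal * is associative and left-distributive over +, but NOT commutative; for finite n>1, n*w = w but w*n stays w*n.
(w+13) * w = sup{(w+13)*k : k<w} = sup{w*k+13} = w^2 (the +13 tail is absorbed in the limit).
Result = w^2

w^2


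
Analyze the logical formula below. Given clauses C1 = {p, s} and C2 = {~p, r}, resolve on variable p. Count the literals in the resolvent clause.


Remove p from C1 and ~p from C2.
C1 remainder: {s}
C2 remainder: {r}
Union (resolvent): {r, s}
Resolvent has 2 literal(s).

2


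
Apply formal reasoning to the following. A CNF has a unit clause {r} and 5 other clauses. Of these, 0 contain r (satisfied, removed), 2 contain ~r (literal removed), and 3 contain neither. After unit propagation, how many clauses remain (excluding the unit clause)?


Satisfied (removed): 0
Shortened (remain): 2
Unchanged (remain): 3
Remaining = 2 + 3 = 5

5


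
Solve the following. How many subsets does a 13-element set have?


The power set of a set with n elements has 2^n elements.
|P(S)| = 2^13 = 8192

8192


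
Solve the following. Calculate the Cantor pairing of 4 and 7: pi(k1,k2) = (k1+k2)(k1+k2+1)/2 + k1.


k1 + k2 = 11
(k1+k2)(k1+k2+1)/2 = 11 * 12 / 2 = 66
pi = 66 + 4 = 70

70


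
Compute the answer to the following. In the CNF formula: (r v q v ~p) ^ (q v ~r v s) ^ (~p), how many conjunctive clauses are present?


A CNF formula is a conjunction of clauses.
Clauses are separated by ^.
Counting the conjuncts: 3 clauses.

3


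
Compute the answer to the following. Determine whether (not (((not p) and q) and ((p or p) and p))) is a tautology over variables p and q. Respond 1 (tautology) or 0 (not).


Check all 4 assignments:
p=0, q=0: 1
p=0, q=1: 1
p=1, q=0: 1
p=1, q=1: 1
Satisfying count = 4/4.
Tautology iff count = 4: yes.

1


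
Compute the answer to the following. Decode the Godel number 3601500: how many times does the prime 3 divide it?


Factorize 3601500 by dividing by 3 repeatedly.
Division steps: 3 divides 3601500 exactly 1 time(s).
Exponent of 3 = 1

1


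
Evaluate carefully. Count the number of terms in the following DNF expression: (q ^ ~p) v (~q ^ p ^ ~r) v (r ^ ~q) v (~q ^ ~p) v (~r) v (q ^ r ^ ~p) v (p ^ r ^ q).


A DNF formula is a disjunction of terms (conjunctions).
Terms are separated by v.
Counting the disjuncts: 7 terms.

7


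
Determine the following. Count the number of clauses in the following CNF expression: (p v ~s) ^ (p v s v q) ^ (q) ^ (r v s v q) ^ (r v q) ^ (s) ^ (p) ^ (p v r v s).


A CNF formula is a conjunction of clauses.
Clauses are separated by ^.
Counting the conjuncts: 8 clauses.

8


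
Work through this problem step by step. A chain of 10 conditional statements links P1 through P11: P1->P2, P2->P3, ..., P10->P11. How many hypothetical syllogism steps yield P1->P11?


With 10 implications in a chain connecting 11 propositions:
P1->P2, P2->P3, ..., P10->P11
Steps needed = (number of implications) - 1 = 10 - 1 = 9

9


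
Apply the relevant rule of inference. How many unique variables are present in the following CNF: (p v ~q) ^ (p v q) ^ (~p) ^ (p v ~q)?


Identify each variable that appears in the formula.
Variables found: p, q
Count = 2

2


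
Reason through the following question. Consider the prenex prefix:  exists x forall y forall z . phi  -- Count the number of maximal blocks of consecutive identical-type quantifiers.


Quantifier-type sequence: E A A  (A=forall, E=exists)
Group into maximal same-type runs:
  Ex1 | Ax2
Number of blocks = 2

2


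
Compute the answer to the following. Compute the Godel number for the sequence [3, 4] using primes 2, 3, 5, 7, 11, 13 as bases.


Encode each element as an exponent of the corresponding prime:
  2^3 = 8
  3^4 = 81
Product = 8 * 81 = 648

648


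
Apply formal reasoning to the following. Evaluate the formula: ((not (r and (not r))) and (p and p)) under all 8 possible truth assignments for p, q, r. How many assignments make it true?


Check all 8 assignments:
p=0, q=0, r=0: 0
p=0, q=0, r=1: 0
p=0, q=1, r=0: 0
p=0, q=1, r=1: 0
p=1, q=0, r=0: 1
p=1, q=0, r=1: 1
p=1, q=1, r=0: 1
p=1, q=1, r=1: 1
Count of True = 4

4


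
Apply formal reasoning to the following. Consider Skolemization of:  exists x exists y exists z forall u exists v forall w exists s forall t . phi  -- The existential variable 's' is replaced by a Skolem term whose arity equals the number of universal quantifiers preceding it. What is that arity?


Quantifier prefix: exists x exists y exists z forall u exists v forall w exists s forall t
's' is existentially quantified at position 7.
Universal variables preceding it: u, w
Skolem function arity = 2

2


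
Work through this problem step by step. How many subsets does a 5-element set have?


The power set of a set with n elements has 2^n elements.
|P(S)| = 2^5 = 32

32


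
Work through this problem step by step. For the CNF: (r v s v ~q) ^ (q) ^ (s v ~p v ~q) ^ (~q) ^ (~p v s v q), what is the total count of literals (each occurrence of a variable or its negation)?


Counting literals in each clause:
Clause 1: 3 literal(s)
Clause 2: 1 literal(s)
Clause 3: 3 literal(s)
Clause 4: 1 literal(s)
Clause 5: 3 literal(s)
Total = 11

11


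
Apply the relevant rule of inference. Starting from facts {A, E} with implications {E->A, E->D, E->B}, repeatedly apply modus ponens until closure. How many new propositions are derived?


Initial facts: {A, E}
Apply modus ponens to closure:
  E and E->D  =>  D
  E and E->B  =>  B
Final known: {A, B, D, E}
New propositions: {B, D}
Count = 2

2


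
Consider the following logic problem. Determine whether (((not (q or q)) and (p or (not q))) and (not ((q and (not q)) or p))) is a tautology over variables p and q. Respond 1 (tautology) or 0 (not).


Check all 4 assignments:
p=0, q=0: 1
p=0, q=1: 0
p=1, q=0: 0
p=1, q=1: 0
Satisfying count = 1/4.
Tautology iff count = 4: no.

0


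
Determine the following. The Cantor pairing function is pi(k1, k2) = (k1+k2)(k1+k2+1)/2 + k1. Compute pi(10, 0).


k1 + k2 = 10
(k1+k2)(k1+k2+1)/2 = 10 * 11 / 2 = 55
pi = 55 + 10 = 65

65


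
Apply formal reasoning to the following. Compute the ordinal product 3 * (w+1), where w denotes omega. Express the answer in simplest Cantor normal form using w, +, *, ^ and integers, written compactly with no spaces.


Compute 3 * (w+1).
Ordinal * is associative and left-distributive over +, but NOT commutative; for finite n>1, n*w = w but w*n stays w*n.
By left-distributivity: 3 * (w+1) = 3*w + 3*1 = w + 3 = w+3.
Result = w+3

w+3


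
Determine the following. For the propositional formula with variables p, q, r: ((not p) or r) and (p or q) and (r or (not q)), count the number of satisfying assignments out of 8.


Evaluate all 8 assignments for p, q, r:
p=0, q=0, r=0: 0
p=0, q=0, r=1: 0
p=0, q=1, r=0: 0
p=0, q=1, r=1: 1
p=1, q=0, r=0: 0
p=1, q=0, r=1: 1
p=1, q=1, r=0: 0
p=1, q=1, r=1: 1
Satisfying count = 3

3


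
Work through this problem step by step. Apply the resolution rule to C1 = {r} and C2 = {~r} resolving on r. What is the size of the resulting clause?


Remove r from C1 and ~r from C2.
C1 remainder: {}
C2 remainder: {}
Union (resolvent): {} (empty clause)
Resolvent has 0 literal(s).

0


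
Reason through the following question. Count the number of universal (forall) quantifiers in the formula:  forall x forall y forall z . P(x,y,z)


Quantifier prefix: forall x forall y forall z
Mark each quantifier type:
  U U U
Universal count = 3, Existential count = 0
Asked for universal (forall) quantifiers: 3

3


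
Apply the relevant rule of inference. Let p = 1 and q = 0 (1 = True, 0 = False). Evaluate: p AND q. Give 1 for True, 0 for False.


p = 1, q = 0
Operation: p AND q
Evaluate: 1 AND 0 = 0

0


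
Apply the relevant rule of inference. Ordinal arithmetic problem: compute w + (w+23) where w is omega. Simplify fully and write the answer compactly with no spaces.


Compute w + (w+23).
Ordinal + is associative but NOT commutative; for finite n>0, n + w = w but w + n stays w+n.
w + (w+23) = (w+w) + 23 = w*2+23.
Result = w*2+23

w*2+23


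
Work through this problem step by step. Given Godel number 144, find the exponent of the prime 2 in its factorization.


Factorize 144 by dividing by 2 repeatedly.
Division steps: 2 divides 144 exactly 4 time(s).
Exponent of 2 = 4

4


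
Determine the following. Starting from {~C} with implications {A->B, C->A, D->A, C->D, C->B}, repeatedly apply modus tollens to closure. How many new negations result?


Initial negated facts: {~C}
Apply modus tollens to closure:
  (no implication fires)
Final negated: {~C}
New negations: {(none)}
Count = 0

0


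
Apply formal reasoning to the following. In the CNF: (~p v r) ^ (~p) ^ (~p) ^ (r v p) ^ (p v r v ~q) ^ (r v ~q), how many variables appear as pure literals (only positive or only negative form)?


Check each variable for pure literal status:
p: mixed (not pure)
q: pure negative
r: pure positive
Pure literal count = 2

2


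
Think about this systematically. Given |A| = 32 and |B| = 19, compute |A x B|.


The Cartesian product A x B contains all ordered pairs (a, b).
|A x B| = |A| * |B| = 32 * 19 = 608

608


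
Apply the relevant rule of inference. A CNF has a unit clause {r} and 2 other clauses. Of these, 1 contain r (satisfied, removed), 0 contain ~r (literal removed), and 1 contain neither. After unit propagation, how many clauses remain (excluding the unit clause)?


Satisfied (removed): 1
Shortened (remain): 0
Unchanged (remain): 1
Remaining = 0 + 1 = 1

1


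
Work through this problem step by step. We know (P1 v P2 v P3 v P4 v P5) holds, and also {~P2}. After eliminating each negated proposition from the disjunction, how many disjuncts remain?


Original disjuncts (5): P1, P2, P3, P4, P5
Negated (eliminate): ~P2
Remaining disjuncts: P1, P3, P4, P5
Count = 5 - 1 = 4

4


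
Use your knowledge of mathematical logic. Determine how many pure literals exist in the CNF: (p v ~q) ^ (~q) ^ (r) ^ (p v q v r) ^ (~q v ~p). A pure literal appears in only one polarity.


Check each variable for pure literal status:
p: mixed (not pure)
q: mixed (not pure)
r: pure positive
Pure literal count = 1

1


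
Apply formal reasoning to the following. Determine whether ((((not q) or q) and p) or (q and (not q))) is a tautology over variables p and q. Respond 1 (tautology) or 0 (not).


Check all 4 assignments:
p=0, q=0: 0
p=0, q=1: 0
p=1, q=0: 1
p=1, q=1: 1
Satisfying count = 2/4.
Tautology iff count = 4: no.

0


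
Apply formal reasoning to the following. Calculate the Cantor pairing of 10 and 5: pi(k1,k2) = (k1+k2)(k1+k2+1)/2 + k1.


k1 + k2 = 15
(k1+k2)(k1+k2+1)/2 = 15 * 16 / 2 = 120
pi = 120 + 10 = 130

130


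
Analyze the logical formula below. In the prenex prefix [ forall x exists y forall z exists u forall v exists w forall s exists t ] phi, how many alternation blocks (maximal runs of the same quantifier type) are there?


Quantifier-type sequence: A E A E A E A E  (A=forall, E=exists)
Group into maximal same-type runs:
  Ax1 | Ex1 | Ax1 | Ex1 | Ax1 | Ex1 | Ax1 | Ex1
Number of blocks = 8

8


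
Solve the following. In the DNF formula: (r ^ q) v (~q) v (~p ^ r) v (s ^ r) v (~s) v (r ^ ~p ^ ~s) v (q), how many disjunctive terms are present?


A DNF formula is a disjunction of terms (conjunctions).
Terms are separated by v.
Counting the disjuncts: 7 terms.

7


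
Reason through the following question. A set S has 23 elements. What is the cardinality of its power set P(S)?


The power set of a set with n elements has 2^n elements.
|P(S)| = 2^23 = 8388608

8388608


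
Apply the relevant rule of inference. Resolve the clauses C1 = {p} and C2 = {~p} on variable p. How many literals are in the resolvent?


Remove p from C1 and ~p from C2.
C1 remainder: {}
C2 remainder: {}
Union (resolvent): {} (empty clause)
Resolvent has 0 literal(s).

0


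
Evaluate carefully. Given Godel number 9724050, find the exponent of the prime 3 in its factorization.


Factorize 9724050 by dividing by 3 repeatedly.
Division steps: 3 divides 9724050 exactly 4 time(s).
Exponent of 3 = 4

4


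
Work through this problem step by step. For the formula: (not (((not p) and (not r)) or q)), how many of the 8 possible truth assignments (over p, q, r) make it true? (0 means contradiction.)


Check all 8 assignments:
p=0, q=0, r=0: 0
p=0, q=0, r=1: 1
p=0, q=1, r=0: 0
p=0, q=1, r=1: 0
p=1, q=0, r=0: 1
p=1, q=0, r=1: 1
p=1, q=1, r=0: 0
p=1, q=1, r=1: 0
Count of True = 3

3


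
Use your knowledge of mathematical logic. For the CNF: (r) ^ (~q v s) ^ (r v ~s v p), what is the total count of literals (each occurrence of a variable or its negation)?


Counting literals in each clause:
Clause 1: 1 literal(s)
Clause 2: 2 literal(s)
Clause 3: 3 literal(s)
Total = 6

6


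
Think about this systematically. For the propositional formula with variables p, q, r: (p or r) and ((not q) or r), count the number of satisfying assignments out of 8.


Evaluate all 8 assignments for p, q, r:
p=0, q=0, r=0: 0
p=0, q=0, r=1: 1
p=0, q=1, r=0: 0
p=0, q=1, r=1: 1
p=1, q=0, r=0: 1
p=1, q=0, r=1: 1
p=1, q=1, r=0: 0
p=1, q=1, r=1: 1
Satisfying count = 5

5


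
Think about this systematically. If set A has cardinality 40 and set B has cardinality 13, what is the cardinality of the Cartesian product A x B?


The Cartesian product A x B contains all ordered pairs (a, b).
|A x B| = |A| * |B| = 40 * 13 = 520

520


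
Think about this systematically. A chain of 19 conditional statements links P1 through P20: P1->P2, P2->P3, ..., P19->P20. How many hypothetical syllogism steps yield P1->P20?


With 19 implications in a chain connecting 20 propositions:
P1->P2, P2->P3, ..., P19->P20
Steps needed = (number of implications) - 1 = 19 - 1 = 18

18


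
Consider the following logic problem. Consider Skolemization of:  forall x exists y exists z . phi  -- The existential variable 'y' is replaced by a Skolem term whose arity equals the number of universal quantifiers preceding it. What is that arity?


Quantifier prefix: forall x exists y exists z
'y' is existentially quantified at position 2.
Universal variables preceding it: x
Skolem function arity = 1

1


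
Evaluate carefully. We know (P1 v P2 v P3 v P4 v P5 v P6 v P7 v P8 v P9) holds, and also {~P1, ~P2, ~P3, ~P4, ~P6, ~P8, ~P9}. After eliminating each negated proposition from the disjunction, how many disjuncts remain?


Original disjuncts (9): P1, P2, P3, P4, P5, P6, P7, P8, P9
Negated (eliminate): ~P1, ~P2, ~P3, ~P4, ~P6, ~P8, ~P9
Remaining disjuncts: P5, P7
Count = 9 - 7 = 2

2


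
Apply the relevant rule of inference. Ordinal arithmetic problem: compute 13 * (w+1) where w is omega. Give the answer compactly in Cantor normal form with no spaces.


Compute 13 * (w+1).
Ordinal * is associative and left-distributive over +, but NOT commutative; for finite n>1, n*w = w but w*n stays w*n.
By left-distributivity: 13 * (w+1) = 13*w + 13*1 = w + 13 = w+13.
Result = w+13

w+13


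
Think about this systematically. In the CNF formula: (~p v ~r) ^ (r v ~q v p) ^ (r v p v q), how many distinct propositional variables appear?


Identify each variable that appears in the formula.
Variables found: p, q, r
Count = 3

3


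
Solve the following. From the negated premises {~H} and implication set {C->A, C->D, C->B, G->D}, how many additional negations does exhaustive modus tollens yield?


Initial negated facts: {~H}
Apply modus tollens to closure:
  (no implication fires)
Final negated: {~H}
New negations: {(none)}
Count = 0

0


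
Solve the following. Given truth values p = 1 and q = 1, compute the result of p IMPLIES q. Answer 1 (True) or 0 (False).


p = 1, q = 1
Operation: p IMPLIES q
Evaluate: 1 IMPLIES 1 = 1

1


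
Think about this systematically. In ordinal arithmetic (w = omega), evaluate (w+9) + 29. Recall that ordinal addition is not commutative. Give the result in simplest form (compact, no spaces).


Compute (w+9) + 29.
Ordinal + is associative but NOT commutative; for finite n>0, n + w = w but w + n stays w+n.
By associativity: (w+9) + 29 = w + (9+29) = w+38.
Result = w+38

w+38


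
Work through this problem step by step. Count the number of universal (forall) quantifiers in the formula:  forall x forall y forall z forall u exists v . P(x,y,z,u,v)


Quantifier prefix: forall x forall y forall z forall u exists v
Mark each quantifier type:
  U U U U E
Universal count = 4, Existential count = 1
Asked for universal (forall) quantifiers: 4

4


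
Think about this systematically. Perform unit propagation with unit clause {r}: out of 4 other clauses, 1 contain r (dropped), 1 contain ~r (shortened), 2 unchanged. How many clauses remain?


Satisfied (removed): 1
Shortened (remain): 1
Unchanged (remain): 2
Remaining = 1 + 2 = 3

3


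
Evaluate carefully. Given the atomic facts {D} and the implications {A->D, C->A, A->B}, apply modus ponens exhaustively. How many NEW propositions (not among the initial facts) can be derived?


Initial facts: {D}
Apply modus ponens to closure:
  (no implication fires)
Final known: {D}
New propositions: {(none)}
Count = 0

0


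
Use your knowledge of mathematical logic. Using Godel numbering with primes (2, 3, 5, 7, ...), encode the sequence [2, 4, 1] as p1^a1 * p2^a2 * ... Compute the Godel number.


Encode each element as an exponent of the corresponding prime:
  2^2 = 4
  3^4 = 81
  5^1 = 5
Product = 4 * 81 * 5 = 1620

1620


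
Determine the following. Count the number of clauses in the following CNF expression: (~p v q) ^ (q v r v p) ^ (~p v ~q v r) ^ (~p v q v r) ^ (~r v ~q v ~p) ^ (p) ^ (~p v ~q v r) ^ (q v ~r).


A CNF formula is a conjunction of clauses.
Clauses are separated by ^.
Counting the conjuncts: 8 clauses.

8


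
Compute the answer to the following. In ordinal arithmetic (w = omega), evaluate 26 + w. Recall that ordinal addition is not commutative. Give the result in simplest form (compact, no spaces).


Compute 26 + w.
Ordinal + is associative but NOT commutative; for finite n>0, n + w = w but w + n stays w+n.
Any finite left addend is absorbed by w on the right: 26 + w = w.
Result = w

w


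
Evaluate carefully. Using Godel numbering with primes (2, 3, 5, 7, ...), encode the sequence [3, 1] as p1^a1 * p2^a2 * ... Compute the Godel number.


Encode each element as an exponent of the corresponding prime:
  2^3 = 8
  3^1 = 3
Product = 8 * 3 = 24

24


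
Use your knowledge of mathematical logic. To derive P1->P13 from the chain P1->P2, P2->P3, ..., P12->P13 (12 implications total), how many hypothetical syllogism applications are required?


With 12 implications in a chain connecting 13 propositions:
P1->P2, P2->P3, ..., P12->P13
Steps needed = (number of implications) - 1 = 12 - 1 = 11

11


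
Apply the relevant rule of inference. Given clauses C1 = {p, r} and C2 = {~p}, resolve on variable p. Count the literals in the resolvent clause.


Remove p from C1 and ~p from C2.
C1 remainder: {r}
C2 remainder: {}
Union (resolvent): {r}
Resolvent has 1 literal(s).

1


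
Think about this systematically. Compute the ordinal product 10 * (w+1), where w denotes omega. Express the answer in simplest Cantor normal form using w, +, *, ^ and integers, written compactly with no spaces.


Compute 10 * (w+1).
Ordinal * is associative and left-distributive over +, but NOT commutative; for finite n>1, n*w = w but w*n stays w*n.
By left-distributivity: 10 * (w+1) = 10*w + 10*1 = w + 10 = w+10.
Result = w+10

w+10


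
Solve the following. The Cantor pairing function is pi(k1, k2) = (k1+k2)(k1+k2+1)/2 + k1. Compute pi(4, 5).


k1 + k2 = 9
(k1+k2)(k1+k2+1)/2 = 9 * 10 / 2 = 45
pi = 45 + 4 = 49

49


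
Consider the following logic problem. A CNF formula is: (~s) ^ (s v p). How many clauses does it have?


A CNF formula is a conjunction of clauses.
Clauses are separated by ^.
Counting the conjuncts: 2 clauses.

2


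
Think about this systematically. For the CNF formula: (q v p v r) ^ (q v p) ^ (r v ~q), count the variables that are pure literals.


Check each variable for pure literal status:
p: pure positive
q: mixed (not pure)
r: pure positive
Pure literal count = 2

2


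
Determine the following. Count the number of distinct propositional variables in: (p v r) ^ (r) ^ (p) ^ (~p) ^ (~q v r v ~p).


Identify each variable that appears in the formula.
Variables found: p, q, r
Count = 3

3


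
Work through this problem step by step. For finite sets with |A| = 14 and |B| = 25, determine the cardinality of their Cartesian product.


The Cartesian product A x B contains all ordered pairs (a, b).
|A x B| = |A| * |B| = 14 * 25 = 350

350


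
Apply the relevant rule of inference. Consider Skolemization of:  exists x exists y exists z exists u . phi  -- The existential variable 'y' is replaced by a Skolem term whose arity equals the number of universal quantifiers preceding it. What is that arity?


Quantifier prefix: exists x exists y exists z exists u
'y' is existentially quantified at position 2.
No universal quantifiers precede it.
Skolem function arity = 0 (a Skolem constant)

0


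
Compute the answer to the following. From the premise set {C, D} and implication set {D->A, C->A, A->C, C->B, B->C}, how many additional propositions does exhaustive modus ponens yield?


Initial facts: {C, D}
Apply modus ponens to closure:
  D and D->A  =>  A
  C and C->B  =>  B
Final known: {A, B, C, D}
New propositions: {A, B}
Count = 2

2


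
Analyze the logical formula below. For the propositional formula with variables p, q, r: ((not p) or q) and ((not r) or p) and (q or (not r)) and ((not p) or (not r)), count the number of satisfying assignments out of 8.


Evaluate all 8 assignments for p, q, r:
p=0, q=0, r=0: 1
p=0, q=0, r=1: 0
p=0, q=1, r=0: 1
p=0, q=1, r=1: 0
p=1, q=0, r=0: 0
p=1, q=0, r=1: 0
p=1, q=1, r=0: 1
p=1, q=1, r=1: 0
Satisfying count = 3

3


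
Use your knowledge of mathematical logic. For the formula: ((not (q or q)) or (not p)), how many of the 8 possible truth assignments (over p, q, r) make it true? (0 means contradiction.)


Check all 8 assignments:
p=0, q=0, r=0: 1
p=0, q=0, r=1: 1
p=0, q=1, r=0: 1
p=0, q=1, r=1: 1
p=1, q=0, r=0: 1
p=1, q=0, r=1: 1
p=1, q=1, r=0: 0
p=1, q=1, r=1: 0
Count of True = 6

6


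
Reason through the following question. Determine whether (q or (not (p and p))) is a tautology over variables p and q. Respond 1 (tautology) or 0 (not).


Check all 4 assignments:
p=0, q=0: 1
p=0, q=1: 1
p=1, q=0: 0
p=1, q=1: 1
Satisfying count = 3/4.
Tautology iff count = 4: no.

0


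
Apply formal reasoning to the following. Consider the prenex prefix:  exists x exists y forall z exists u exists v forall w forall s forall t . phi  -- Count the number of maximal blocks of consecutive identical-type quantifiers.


Quantifier-type sequence: E E A E E A A A  (A=forall, E=exists)
Group into maximal same-type runs:
  Ex2 | Ax1 | Ex2 | Ax3
Number of blocks = 4

4


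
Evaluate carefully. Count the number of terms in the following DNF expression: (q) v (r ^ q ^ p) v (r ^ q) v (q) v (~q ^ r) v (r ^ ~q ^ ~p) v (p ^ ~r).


A DNF formula is a disjunction of terms (conjunctions).
Terms are separated by v.
Counting the disjuncts: 7 terms.

7


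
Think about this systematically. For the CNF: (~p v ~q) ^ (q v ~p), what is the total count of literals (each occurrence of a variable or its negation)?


Counting literals in each clause:
Clause 1: 2 literal(s)
Clause 2: 2 literal(s)
Total = 4

4


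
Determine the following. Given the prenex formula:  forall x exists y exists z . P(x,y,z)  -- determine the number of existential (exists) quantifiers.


Quantifier prefix: forall x exists y exists z
Mark each quantifier type:
  U E E
Universal count = 1, Existential count = 2
Asked for existential (exists) quantifiers: 2

2
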